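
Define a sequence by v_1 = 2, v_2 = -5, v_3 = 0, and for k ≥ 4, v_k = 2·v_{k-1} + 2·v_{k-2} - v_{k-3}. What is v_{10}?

Step forward from the initial values:
v_4 = -12; v_5 = -19; v_6 = -62; v_7 = -150; v_8 = -405; v_9 = -1048; v_{10} = -2756.

-2756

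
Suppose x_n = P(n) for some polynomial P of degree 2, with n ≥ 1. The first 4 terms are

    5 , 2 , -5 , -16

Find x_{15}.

-401

1st diffs: -3, -7, -11.
2nd diffs: -4, -4 (constant).
So x_n = -2n^2 + 3n + 4.
Evaluating at n = 15 gives x_{15} = -401.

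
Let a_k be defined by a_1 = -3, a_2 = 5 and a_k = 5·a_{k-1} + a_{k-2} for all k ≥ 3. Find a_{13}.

Step forward from the initial values:
a_3 = 22; a_4 = 115; a_5 = 597; …; a_{10} = 2253695; a_{11} = 11702497; a_{12} = 60766180; a_{13} = 315533397.

315533397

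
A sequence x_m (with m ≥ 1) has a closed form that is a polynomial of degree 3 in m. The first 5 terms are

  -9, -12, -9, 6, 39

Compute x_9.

471

1st diffs: -3, 3, 15, 33.
2nd diffs: 6, 12, 18.
3rd diffs: 6, 6 (constant).
So x_m = m^3 - 3m^2 - m - 6.
Evaluating at m = 9 gives x_9 = 471.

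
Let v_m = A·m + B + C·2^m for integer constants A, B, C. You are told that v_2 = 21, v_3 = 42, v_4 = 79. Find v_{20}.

4194399

The three given values yield: 2A + B + 4C = 21; 3A + B + 8C = 42; 4A + B + 16C = 79.
Subtracting the first from the second: A + 4C = 21.
Subtracting the second from the third: A + 8C = 37.
Solving: C = 4, A = 5, then B = -5.
Therefore v_{20} = 100 + (-5) + 4·1048576 = 4194399.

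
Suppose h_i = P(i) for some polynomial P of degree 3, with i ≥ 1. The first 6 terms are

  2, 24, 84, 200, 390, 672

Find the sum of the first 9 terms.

1st diffs: 22, 60, 116, 190, 282.
2nd diffs: 38, 56, 74, 92.
3rd diffs: 18, 18, 18 (constant).
Newton forward-difference form: h_i = 2 + 22·C(i-1,1) + 38·C(i-1,2) + 18·C(i-1,3).
Continuing: 1064, 1584, 2250.
Summing i = 1..9 (9 terms) gives 6270.

6270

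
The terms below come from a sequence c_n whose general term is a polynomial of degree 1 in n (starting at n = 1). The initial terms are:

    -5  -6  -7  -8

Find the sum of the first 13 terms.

-143

1st diffs: -1, -1, -1 (constant).
So c_n = -n - 4.
Continuing: …, -9, -10, -11, -12, …, c_{13} = -17.
Summing n = 1..13 (13 terms) gives -143.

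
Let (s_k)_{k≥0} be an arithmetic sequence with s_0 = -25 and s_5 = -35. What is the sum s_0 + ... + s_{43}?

Common difference d = (-35 - (-25)) / (5 - 0) = -2.
s_k = -25 + (k - 0)·(-2).
s_{43} = -111; S = 44·(-25 + (-111))/2 = -2992.

-2992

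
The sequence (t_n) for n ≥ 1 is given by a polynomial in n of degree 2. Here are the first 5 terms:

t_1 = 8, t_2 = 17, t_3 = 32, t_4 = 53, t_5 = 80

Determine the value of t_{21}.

1st diffs: 9, 15, 21, 27.
2nd diffs: 6, 6, 6 (constant).
So t_n = 3n^2 + 5.
Evaluating at n = 21 gives t_{21} = 1328.

1328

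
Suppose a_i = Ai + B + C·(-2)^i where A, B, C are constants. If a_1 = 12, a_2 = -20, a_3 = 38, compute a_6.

Plug in i = 1, 2, 3: A + B - 2C = 12; 2A + B + 4C = -20; 3A + B - 8C = 38.
Subtracting the first from the second: A + 6C = -32.
Subtracting the second from the third: A - 12C = 58.
Solving: C = -5, A = -2, then B = 4.
So a_i = -2·i + 4 + (-5)·(-2)^i; at i=6 this is -328.

-328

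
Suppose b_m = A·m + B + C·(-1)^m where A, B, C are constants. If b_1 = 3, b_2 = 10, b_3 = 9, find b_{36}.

112

Write the equations: A + B - C = 3; 2A + B + C = 10; 3A + B - C = 9.
Subtracting the first from the second: A + 2C = 7.
Subtracting the second from the third: A - 2C = -1.
Solving: C = 2, A = 3, then B = 2.
Therefore b_{36} = 108 + 2 + 2·1 = 112.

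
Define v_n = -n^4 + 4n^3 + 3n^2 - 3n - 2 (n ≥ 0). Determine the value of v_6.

-344

v_6 = -1·6^4 + 4·6^3 + 3·6^2 - 3·6 - 2 = -344.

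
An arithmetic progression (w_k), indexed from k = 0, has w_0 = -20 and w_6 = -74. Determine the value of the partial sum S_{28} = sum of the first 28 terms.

Common difference d = (-74 - (-20)) / (6 - 0) = -9.
w_k = -20 + (k - 0)·(-9).
w_{27} = -263; S = 28·(-20 + (-263))/2 = -3962.

-3962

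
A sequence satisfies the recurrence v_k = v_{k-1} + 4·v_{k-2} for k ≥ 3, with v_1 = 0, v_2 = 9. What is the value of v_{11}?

26361

v_3 = 9; v_4 = 45; v_5 = 81; v_6 = 261; v_7 = 585; v_8 = 1629; v_9 = 3969; v_{10} = 10485; v_{11} = 26361.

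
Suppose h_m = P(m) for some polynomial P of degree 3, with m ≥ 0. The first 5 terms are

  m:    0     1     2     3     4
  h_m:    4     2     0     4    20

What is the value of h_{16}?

3332

1st diffs: -2, -2, 4, 16.
2nd diffs: 0, 6, 12.
3rd diffs: 6, 6 (constant).
Newton forward-difference form: h_m = 4 + (-2)·C(m,1) + 6·C(m,3).
At m = 16: m = 16, so h_{16} = 4 - 32 + 3360 = 3332.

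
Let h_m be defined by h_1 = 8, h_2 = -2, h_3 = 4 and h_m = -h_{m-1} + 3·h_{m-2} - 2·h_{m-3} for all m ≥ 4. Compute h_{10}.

-4882

Iterate the recurrence:
h_4 = -26, h_5 = 42, h_6 = -128, h_7 = 306, h_8 = -774, h_9 = 1948, h_{10} = -4882.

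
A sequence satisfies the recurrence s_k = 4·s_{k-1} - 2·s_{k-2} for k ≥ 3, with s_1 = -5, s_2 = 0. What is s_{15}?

s_3 = 10, s_4 = 40, s_5 = 140, …, s_{12} = 760960, s_{13} = 2598080, s_{14} = 8870400, s_{15} = 30285440.

30285440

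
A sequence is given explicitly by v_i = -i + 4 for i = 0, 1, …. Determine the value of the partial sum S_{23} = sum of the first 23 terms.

-161

Over i = 0..22: Σi = 253.
Total = (-1)·253 + (4)·23 = -161.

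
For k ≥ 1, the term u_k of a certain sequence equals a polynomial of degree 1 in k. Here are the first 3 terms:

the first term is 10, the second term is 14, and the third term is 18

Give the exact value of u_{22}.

1st diffs: 4, 4 (constant).
So u_k = 4k + 6.
Evaluating at k = 22 gives u_{22} = 94.

94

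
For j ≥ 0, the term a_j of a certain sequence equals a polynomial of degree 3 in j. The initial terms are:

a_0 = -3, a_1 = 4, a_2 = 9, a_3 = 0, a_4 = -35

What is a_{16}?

-6851

1st diffs: 7, 5, -9, -35.
2nd diffs: -2, -14, -26.
3rd diffs: -12, -12 (constant).
So a_j = -2j^3 + 5j^2 + 4j - 3.
Evaluating at j = 16 gives a_{16} = -6851.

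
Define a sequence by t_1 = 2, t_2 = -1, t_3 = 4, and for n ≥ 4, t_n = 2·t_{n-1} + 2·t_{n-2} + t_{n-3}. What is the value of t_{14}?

271391

t_4 = 8;  t_5 = 23;  t_6 = 66;  …;  t_{11} = 11959;  t_{12} = 33858;  t_{13} = 95858;  t_{14} = 271391.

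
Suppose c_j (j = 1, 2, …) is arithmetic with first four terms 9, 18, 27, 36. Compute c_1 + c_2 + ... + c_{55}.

Common difference d = 9.
c_j = 9 + (j - 1)·9.
c_{55} = 495; S = 55·(9 + 495)/2 = 13860.

13860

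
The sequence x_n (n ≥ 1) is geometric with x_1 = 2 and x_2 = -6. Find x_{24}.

Common ratio r = -3.
x_n = 2·(-3)^(n-1).
x_{24} = 2·(-3)^23 = -188286357654.

-188286357654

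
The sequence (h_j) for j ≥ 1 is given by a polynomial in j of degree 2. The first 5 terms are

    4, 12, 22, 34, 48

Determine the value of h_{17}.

372

1st diffs: 8, 10, 12, 14.
2nd diffs: 2, 2, 2 (constant).
Newton forward-difference form: h_j = 4 + 8·C(j-1,1) + 2·C(j-1,2).
At j = 17: j-1 = 16, so h_{17} = 4 + 128 + 240 = 372.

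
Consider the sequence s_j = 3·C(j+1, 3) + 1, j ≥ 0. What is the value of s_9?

C(10, 3) = 120, so s_9 = 361.

361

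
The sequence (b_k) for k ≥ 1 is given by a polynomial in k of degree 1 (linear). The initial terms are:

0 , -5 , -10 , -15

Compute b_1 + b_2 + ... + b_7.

-105

1st diffs: -5, -5, -5 (constant).
So b_k = -5k + 5.
Continuing: -20, -25, -30.
Summing k = 1..7 (7 terms) gives -105.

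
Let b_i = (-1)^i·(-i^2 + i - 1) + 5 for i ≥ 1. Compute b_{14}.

(-1)^14 = 1; -i^2 + i - 1 at i=14 is -183; so b_{14} = -178.

-178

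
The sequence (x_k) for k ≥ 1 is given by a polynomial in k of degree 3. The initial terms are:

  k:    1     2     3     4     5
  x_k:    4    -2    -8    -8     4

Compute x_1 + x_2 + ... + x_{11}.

1694

1st diffs: -6, -6, 0, 12.
2nd diffs: 0, 6, 12.
3rd diffs: 6, 6 (constant).
So x_k = k^3 - 6k^2 + 5k + 4.
Continuing: …, 34, 88, 172, 292, …, x_{11} = 664.
Summing k = 1..11 (11 terms) gives 1694.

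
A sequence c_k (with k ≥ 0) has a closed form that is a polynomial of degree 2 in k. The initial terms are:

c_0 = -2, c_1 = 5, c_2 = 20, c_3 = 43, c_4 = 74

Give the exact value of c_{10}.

1st diffs: 7, 15, 23, 31.
2nd diffs: 8, 8, 8 (constant).
So c_k = 4k^2 + 3k - 2.
Evaluating at k = 10 gives c_{10} = 428.

428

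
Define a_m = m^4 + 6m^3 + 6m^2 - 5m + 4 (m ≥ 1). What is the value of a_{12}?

a_{12} = 1·12^4 + 6·12^3 + 6·12^2 - 5·12 + 4 = 31912.

31912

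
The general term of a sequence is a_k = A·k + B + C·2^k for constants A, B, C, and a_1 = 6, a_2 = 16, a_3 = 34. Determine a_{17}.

524318

The three given values yield: A + B + 2C = 6; 2A + B + 4C = 16; 3A + B + 8C = 34.
Subtracting the first from the second: A + 2C = 10.
Subtracting the second from the third: A + 4C = 18.
Solving: C = 4, A = 2, then B = -4.
Hence a_{17} = 2·17 + (-4) + 4·131072 = 524318.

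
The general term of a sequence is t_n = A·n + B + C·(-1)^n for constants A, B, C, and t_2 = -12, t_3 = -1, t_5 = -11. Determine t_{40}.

-202

Plug in n = 2, 3, 5: 2A + B + C = -12; 3A + B - C = -1; 5A + B - C = -11.
Subtracting the first from the second: A - 2C = 11.
Subtracting the second from the third: 2A = -10.
Solving: C = -8, A = -5, then B = 6.
Therefore t_{40} = -200 + 6 + (-8)·1 = -202.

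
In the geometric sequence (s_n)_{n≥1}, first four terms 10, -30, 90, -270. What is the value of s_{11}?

Common ratio r = -3.
s_n = 10·(-3)^(n-1).
s_{11} = 10·(-3)^10 = 590490.

590490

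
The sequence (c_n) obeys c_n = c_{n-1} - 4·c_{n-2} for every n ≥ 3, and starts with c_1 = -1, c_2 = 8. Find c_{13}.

Applying the relation repeatedly:
c_3 = 12  c_4 = -20  c_5 = -68  …  c_{10} = -1844  c_{11} = 1756  c_{12} = 9132  c_{13} = 2108.

2108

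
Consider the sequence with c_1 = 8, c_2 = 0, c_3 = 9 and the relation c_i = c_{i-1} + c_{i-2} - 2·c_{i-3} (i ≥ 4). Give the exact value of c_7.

Step forward from the initial values:
c_4 = -7; c_5 = 2; c_6 = -23; c_7 = -7.

-7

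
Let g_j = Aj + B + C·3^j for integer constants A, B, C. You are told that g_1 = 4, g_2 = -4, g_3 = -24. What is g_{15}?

Plug in j = 1, 2, 3: A + B + 3C = 4; 2A + B + 9C = -4; 3A + B + 27C = -24.
Subtracting the first from the second: A + 6C = -8.
Subtracting the second from the third: A + 18C = -20.
Solving: C = -1, A = -2, then B = 9.
So g_j = -2·j + 9 + (-1)·3^j; at j=15 this is -14348928.

-14348928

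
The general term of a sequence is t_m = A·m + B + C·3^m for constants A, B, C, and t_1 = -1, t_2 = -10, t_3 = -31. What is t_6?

The three given values yield: A + B + 3C = -1; 2A + B + 9C = -10; 3A + B + 27C = -31.
Subtracting the first from the second: A + 6C = -9.
Subtracting the second from the third: A + 18C = -21.
Solving: C = -1, A = -3, then B = 5.
So t_m = -3·m + 5 + (-1)·3^m; at m=6 this is -742.

-742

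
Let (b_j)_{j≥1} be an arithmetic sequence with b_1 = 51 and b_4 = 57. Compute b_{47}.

Common difference d = (57 - 51) / (4 - 1) = 2.
b_j = 51 + (j - 1)·2.
b_{47} = 51 + 46·2 = 143.

143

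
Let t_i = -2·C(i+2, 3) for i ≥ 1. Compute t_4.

C(6, 3) = 20, so t_4 = -40.

-40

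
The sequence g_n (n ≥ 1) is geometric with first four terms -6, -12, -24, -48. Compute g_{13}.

Common ratio r = 2.
g_n = (-6)·2^(n-1).
g_{13} = (-6)·2^12 = -24576.

-24576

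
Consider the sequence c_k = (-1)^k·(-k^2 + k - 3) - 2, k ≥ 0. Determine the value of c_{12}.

-137

(-1)^12 = 1; -k^2 + k - 3 at k=12 is -135; so c_{12} = -137.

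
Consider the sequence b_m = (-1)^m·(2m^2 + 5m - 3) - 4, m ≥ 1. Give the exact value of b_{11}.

-298

(-1)^11 = -1; 2m^2 + 5m - 3 at m=11 is 294; so b_{11} = -298.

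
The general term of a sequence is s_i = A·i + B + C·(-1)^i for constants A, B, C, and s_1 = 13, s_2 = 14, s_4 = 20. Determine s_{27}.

91

The three given values yield: A + B - C = 13; 2A + B + C = 14; 4A + B + C = 20.
Subtracting the first from the second: A + 2C = 1.
Subtracting the second from the third: 2A = 6.
Solving: C = -1, A = 3, then B = 9.
So s_i = 3·i + 9 + (-1)·(-1)^i; at i=27 this is 91.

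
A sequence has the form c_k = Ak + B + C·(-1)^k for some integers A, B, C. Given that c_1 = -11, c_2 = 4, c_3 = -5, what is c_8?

At k = 1, 2, 3: A + B - C = -11; 2A + B + C = 4; 3A + B - C = -5.
Subtracting the first from the second: A + 2C = 15.
Subtracting the second from the third: A - 2C = -9.
Solving: C = 6, A = 3, then B = -8.
So c_k = 3·k + (-8) + 6·(-1)^k; at k=8 this is 22.

22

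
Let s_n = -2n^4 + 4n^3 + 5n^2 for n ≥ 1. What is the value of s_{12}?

-33840

s_{12} = -2·12^4 + 4·12^3 + 5·12^2 = -33840.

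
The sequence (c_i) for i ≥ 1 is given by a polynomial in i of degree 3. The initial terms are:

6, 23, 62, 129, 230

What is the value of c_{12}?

2393

1st diffs: 17, 39, 67, 101.
2nd diffs: 22, 28, 34.
3rd diffs: 6, 6 (constant).
Newton forward-difference form: c_i = 6 + 17·C(i-1,1) + 22·C(i-1,2) + 6·C(i-1,3).
At i = 12: i-1 = 11, so c_{12} = 6 + 187 + 1210 + 990 = 2393.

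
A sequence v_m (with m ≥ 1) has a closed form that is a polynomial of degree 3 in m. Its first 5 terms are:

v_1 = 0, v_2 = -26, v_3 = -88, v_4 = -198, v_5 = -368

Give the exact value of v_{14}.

-6578

1st diffs: -26, -62, -110, -170.
2nd diffs: -36, -48, -60.
3rd diffs: -12, -12 (constant).
So v_m = -2m^3 - 6m^2 + 6m + 2.
Evaluating at m = 14 gives v_{14} = -6578.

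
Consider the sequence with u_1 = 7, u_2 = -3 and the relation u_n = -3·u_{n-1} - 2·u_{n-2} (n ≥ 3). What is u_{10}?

Compute successive terms:
u_3 = -5; u_4 = 21; u_5 = -53; u_6 = 117; u_7 = -245; u_8 = 501; u_9 = -1013; u_{10} = 2037.
(Characteristic roots are -1 and -2.)

2037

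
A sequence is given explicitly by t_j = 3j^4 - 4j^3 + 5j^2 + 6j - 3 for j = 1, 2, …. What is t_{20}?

450117

t_{20} = 3·20^4 - 4·20^3 + 5·20^2 + 6·20 - 3 = 450117.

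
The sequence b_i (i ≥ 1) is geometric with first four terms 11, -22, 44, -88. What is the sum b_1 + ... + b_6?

-231

Common ratio r = -2.
b_i = 11·(-2)^(i-1).
S = 11·((-2)^6 - 1)/(-2 - 1) = 11·(64 - 1)/(-3) = -231.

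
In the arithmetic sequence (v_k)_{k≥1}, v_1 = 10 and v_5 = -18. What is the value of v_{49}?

-326

Common difference d = (-18 - 10) / (5 - 1) = -7.
v_k = 10 + (k - 1)·(-7).
v_{49} = 10 + 48·(-7) = -326.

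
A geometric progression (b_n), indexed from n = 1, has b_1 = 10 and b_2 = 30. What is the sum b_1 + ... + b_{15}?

Common ratio r = 3.
b_n = 10·3^(n-1).
S = 10·(3^15 - 1)/(3 - 1) = 10·(14348907 - 1)/(2) = 71744530.

71744530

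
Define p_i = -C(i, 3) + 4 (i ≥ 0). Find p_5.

-6

C(5, 3) = 10, so p_5 = -6.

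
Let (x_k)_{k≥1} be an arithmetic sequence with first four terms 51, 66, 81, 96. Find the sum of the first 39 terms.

Common difference d = 15.
x_k = 51 + (k - 1)·15.
x_{39} = 621; S = 39·(51 + 621)/2 = 13104.

13104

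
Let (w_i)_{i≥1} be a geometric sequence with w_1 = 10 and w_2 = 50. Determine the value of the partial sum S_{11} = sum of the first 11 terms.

122070310

Common ratio r = 5.
w_i = 10·5^(i-1).
S = 10·(5^11 - 1)/(5 - 1) = 10·(48828125 - 1)/(4) = 122070310.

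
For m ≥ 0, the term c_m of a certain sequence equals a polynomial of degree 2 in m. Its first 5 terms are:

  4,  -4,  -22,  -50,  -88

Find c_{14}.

1st diffs: -8, -18, -28, -38.
2nd diffs: -10, -10, -10 (constant).
So c_m = -5m^2 - 3m + 4.
Evaluating at m = 14 gives c_{14} = -1018.

-1018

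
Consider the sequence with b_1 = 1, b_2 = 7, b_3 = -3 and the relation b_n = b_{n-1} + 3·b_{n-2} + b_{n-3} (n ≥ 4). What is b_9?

Iterate the recurrence:
b_4 = 19;  b_5 = 17;  b_6 = 71;  b_7 = 141;  b_8 = 371;  b_9 = 865.

865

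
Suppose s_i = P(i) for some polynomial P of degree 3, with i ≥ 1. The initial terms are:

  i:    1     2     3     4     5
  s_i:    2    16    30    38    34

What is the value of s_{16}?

1st diffs: 14, 14, 8, -4.
2nd diffs: 0, -6, -12.
3rd diffs: -6, -6 (constant).
Newton forward-difference form: s_i = 2 + 14·C(i-1,1) + (-6)·C(i-1,3).
At i = 16: i-1 = 15, so s_{16} = 2 + 210 - 2730 = -2518.

-2518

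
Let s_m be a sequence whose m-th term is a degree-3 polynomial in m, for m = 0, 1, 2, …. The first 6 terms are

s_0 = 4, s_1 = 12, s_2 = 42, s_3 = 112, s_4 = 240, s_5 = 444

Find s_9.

1st diffs: 8, 30, 70, 128, 204.
2nd diffs: 22, 40, 58, 76.
3rd diffs: 18, 18, 18 (constant).
Newton forward-difference form: s_m = 4 + 8·C(m,1) + 22·C(m,2) + 18·C(m,3).
At m = 9: m = 9, so s_9 = 4 + 72 + 792 + 1512 = 2380.

2380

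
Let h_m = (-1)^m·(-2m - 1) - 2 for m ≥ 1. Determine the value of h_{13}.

(-1)^13 = -1; -2m - 1 at m=13 is -27; so h_{13} = 25.

25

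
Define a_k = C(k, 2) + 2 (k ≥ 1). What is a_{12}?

68

C(12, 2) = 66, so a_{12} = 68.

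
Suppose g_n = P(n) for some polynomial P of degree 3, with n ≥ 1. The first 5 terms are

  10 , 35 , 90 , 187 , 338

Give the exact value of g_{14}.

1st diffs: 25, 55, 97, 151.
2nd diffs: 30, 42, 54.
3rd diffs: 12, 12 (constant).
Newton forward-difference form: g_n = 10 + 25·C(n-1,1) + 30·C(n-1,2) + 12·C(n-1,3).
At n = 14: n-1 = 13, so g_{14} = 10 + 325 + 2340 + 3432 = 6107.

6107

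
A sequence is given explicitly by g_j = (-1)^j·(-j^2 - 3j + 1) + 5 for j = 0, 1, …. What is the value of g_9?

(-1)^9 = -1; -j^2 - 3j + 1 at j=9 is -107; so g_9 = 112.

112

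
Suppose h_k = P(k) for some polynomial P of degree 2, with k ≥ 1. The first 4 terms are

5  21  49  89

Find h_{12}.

1st diffs: 16, 28, 40.
2nd diffs: 12, 12 (constant).
Newton forward-difference form: h_k = 5 + 16·C(k-1,1) + 12·C(k-1,2).
At k = 12: k-1 = 11, so h_{12} = 5 + 176 + 660 = 841.

841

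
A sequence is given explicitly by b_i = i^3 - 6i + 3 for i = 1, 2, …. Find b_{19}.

6748

b_{19} = 1·19^3 - 6·19 + 3 = 6748.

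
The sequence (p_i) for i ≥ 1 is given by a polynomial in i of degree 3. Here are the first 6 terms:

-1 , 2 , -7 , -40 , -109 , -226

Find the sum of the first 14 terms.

-16121

1st diffs: 3, -9, -33, -69, -117.
2nd diffs: -12, -24, -36, -48.
3rd diffs: -12, -12, -12 (constant).
Newton forward-difference form: p_i = -1 + 3·C(i-1,1) + (-12)·C(i-1,2) + (-12)·C(i-1,3).
Continuing: …, -403, -652, -985, -1414, …, p_{14} = -4330.
Summing i = 1..14 (14 terms) gives -16121.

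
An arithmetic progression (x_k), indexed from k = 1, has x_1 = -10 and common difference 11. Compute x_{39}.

x_k = -10 + (k - 1)·11.
x_{39} = -10 + 38·11 = 408.

408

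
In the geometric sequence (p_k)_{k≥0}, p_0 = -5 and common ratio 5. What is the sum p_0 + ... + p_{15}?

p_k = (-5)·5^(k-0).
S = (-5)·(5^16 - 1)/(5 - 1) = (-5)·(152587890625 - 1)/(4) = -190734863280.

-190734863280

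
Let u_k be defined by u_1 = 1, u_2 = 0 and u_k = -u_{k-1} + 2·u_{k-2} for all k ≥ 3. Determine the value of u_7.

22

u_3 = 2;  u_4 = -2;  u_5 = 6;  u_6 = -10;  u_7 = 22.
(Characteristic roots are 1 and -2.)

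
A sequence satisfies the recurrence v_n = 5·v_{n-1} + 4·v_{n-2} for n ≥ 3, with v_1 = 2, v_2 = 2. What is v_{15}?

Iterate the recurrence:
v_3 = 18  v_4 = 98  v_5 = 562  …  v_{12} = 110006498  v_{13} = 627208882  v_{14} = 3576070402  v_{15} = 20389187538.

20389187538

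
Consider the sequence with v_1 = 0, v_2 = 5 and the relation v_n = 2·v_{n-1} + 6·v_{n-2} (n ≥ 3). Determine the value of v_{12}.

Applying the relation repeatedly:
v_3 = 10, v_4 = 50, v_5 = 160, v_6 = 620, v_7 = 2200, v_8 = 8120, v_9 = 29440, v_{10} = 107600, v_{11} = 391840, v_{12} = 1429280.

1429280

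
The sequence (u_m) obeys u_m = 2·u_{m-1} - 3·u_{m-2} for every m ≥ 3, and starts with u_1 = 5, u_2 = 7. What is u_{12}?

-1511

Compute successive terms:
u_3 = -1;  u_4 = -23;  u_5 = -43;  u_6 = -17;  u_7 = 95;  u_8 = 241;  u_9 = 197;  u_{10} = -329;  u_{11} = -1249;  u_{12} = -1511.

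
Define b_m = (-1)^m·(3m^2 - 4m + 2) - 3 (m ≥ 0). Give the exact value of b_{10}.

(-1)^10 = 1; 3m^2 - 4m + 2 at m=10 is 262; so b_{10} = 259.

259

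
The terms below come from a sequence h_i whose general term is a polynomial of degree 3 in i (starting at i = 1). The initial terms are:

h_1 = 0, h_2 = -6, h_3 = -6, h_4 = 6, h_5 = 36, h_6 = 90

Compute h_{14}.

1st diffs: -6, 0, 12, 30, 54.
2nd diffs: 6, 12, 18, 24.
3rd diffs: 6, 6, 6 (constant).
So h_i = i^3 - 3i^2 - 4i + 6.
Evaluating at i = 14 gives h_{14} = 2106.

2106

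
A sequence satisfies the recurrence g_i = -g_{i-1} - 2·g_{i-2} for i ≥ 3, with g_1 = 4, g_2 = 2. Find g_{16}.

-906

Compute successive terms:
g_3 = -10; g_4 = 6; g_5 = 14; …; g_{13} = -274; g_{14} = 358; g_{15} = 190; g_{16} = -906.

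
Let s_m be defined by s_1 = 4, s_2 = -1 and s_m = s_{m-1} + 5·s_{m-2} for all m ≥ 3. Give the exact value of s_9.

5239

Applying the relation repeatedly:
s_3 = 19;  s_4 = 14;  s_5 = 109;  s_6 = 179;  s_7 = 724;  s_8 = 1619;  s_9 = 5239.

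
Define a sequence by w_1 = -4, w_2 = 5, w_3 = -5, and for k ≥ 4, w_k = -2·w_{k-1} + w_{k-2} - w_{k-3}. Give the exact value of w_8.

Iterate the recurrence:
w_4 = 19; w_5 = -48; w_6 = 120; w_7 = -307; w_8 = 782.

782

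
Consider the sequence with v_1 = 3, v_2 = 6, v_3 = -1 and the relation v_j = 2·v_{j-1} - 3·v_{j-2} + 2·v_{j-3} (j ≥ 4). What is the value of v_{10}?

v_4 = -14; v_5 = -13; v_6 = 14; v_7 = 39; v_8 = 10; v_9 = -69; v_{10} = -90.

-90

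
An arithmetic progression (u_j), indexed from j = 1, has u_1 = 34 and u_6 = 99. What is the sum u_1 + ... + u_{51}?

18309

Common difference d = (99 - 34) / (6 - 1) = 13.
u_j = 34 + (j - 1)·13.
u_{51} = 684; S = 51·(34 + 684)/2 = 18309.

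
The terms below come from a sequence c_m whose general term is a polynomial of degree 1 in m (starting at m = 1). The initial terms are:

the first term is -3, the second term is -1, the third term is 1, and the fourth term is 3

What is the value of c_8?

11

1st diffs: 2, 2, 2 (constant).
So c_m = 2m - 5.
Evaluating at m = 8 gives c_8 = 11.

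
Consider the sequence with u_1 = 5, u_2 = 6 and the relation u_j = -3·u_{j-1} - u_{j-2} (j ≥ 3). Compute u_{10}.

20439

Applying the relation repeatedly:
u_3 = -23;  u_4 = 63;  u_5 = -166;  u_6 = 435;  u_7 = -1139;  u_8 = 2982;  u_9 = -7807;  u_{10} = 20439.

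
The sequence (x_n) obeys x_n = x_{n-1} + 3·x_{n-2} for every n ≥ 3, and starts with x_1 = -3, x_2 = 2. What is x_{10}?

Step forward from the initial values:
x_3 = -7, x_4 = -1, x_5 = -22, x_6 = -25, x_7 = -91, x_8 = -166, x_9 = -439, x_{10} = -937.

-937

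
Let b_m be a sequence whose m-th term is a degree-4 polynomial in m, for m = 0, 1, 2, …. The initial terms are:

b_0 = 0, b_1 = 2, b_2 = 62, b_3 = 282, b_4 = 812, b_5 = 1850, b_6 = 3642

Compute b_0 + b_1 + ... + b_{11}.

101398

1st diffs: 2, 60, 220, 530, 1038, 1792.
2nd diffs: 58, 160, 310, 508, 754.
3rd diffs: 102, 150, 198, 246.
4th diffs: 48, 48, 48 (constant).
So b_m = 2m^4 + 5m^3 - 5m.
Continuing: …, 6482, 10712, 16722, 24950, …, b_{11} = 35882.
Summing m = 0..11 (12 terms) gives 101398.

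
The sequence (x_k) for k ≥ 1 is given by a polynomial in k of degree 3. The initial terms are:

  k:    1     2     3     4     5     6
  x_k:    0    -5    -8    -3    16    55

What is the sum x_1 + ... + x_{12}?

1st diffs: -5, -3, 5, 19, 39.
2nd diffs: 2, 8, 14, 20.
3rd diffs: 6, 6, 6 (constant).
So x_k = k^3 - 5k^2 + 3k + 1.
Continuing: …, 120, 217, 352, 531, …, x_{12} = 1045.
Summing k = 1..12 (12 terms) gives 3080.

3080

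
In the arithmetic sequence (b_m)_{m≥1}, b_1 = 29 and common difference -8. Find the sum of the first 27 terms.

b_m = 29 + (m - 1)·(-8).
b_{27} = -179; S = 27·(29 + (-179))/2 = -2025.

-2025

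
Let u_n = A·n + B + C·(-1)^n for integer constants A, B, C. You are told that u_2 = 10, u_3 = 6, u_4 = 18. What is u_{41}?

158

At n = 2, 3, 4: 2A + B + C = 10; 3A + B - C = 6; 4A + B + C = 18.
Subtracting the first from the second: A - 2C = -4.
Subtracting the second from the third: A + 2C = 12.
Solving: C = 4, A = 4, then B = -2.
Therefore u_{41} = 164 + (-2) + 4·(-1) = 158.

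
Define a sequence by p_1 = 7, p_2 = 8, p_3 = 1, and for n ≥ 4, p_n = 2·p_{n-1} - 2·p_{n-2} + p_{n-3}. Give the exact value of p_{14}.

Compute successive terms:
p_4 = -7, p_5 = -8, p_6 = -1, …, p_{11} = -8, p_{12} = -1, p_{13} = 7, p_{14} = 8.

8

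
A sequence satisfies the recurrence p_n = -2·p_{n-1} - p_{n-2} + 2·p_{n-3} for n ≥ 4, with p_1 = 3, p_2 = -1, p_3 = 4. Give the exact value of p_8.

p_4 = -1, p_5 = -4, p_6 = 17, p_7 = -32, p_8 = 39.

39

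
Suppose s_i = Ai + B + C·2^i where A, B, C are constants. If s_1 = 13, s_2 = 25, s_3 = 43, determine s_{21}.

6291583

At i = 1, 2, 3: A + B + 2C = 13; 2A + B + 4C = 25; 3A + B + 8C = 43.
Subtracting the first from the second: A + 2C = 12.
Subtracting the second from the third: A + 4C = 18.
Solving: C = 3, A = 6, then B = 1.
Therefore s_{21} = 126 + 1 + 3·2097152 = 6291583.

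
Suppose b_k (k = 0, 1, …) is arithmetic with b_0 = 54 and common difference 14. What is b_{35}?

b_k = 54 + (k - 0)·14.
b_{35} = 54 + 35·14 = 544.

544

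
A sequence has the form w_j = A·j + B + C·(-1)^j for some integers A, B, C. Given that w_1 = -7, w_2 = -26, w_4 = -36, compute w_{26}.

-146

At j = 1, 2, 4: A + B - C = -7; 2A + B + C = -26; 4A + B + C = -36.
Subtracting the first from the second: A + 2C = -19.
Subtracting the second from the third: 2A = -10.
Solving: C = -7, A = -5, then B = -9.
Hence w_{26} = -5·26 + (-9) + (-7)·1 = -146.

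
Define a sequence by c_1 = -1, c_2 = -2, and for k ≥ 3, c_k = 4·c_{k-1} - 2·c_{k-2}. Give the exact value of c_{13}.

Applying the relation repeatedly:
c_3 = -6;  c_4 = -20;  c_5 = -68;  …;  c_{10} = -31520;  c_{11} = -107616;  c_{12} = -367424;  c_{13} = -1254464.

-1254464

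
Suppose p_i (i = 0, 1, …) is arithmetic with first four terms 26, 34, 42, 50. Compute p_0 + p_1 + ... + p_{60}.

16226

Common difference d = 8.
p_i = 26 + (i - 0)·8.
p_{60} = 506; S = 61·(26 + 506)/2 = 16226.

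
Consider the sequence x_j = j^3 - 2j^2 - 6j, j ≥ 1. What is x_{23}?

10971

x_{23} = 1·23^3 - 2·23^2 - 6·23 = 10971.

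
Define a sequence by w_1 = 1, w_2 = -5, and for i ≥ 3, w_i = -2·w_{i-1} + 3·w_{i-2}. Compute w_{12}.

-265721

w_3 = 13; w_4 = -41; w_5 = 121; w_6 = -365; w_7 = 1093; w_8 = -3281; w_9 = 9841; w_{10} = -29525; w_{11} = 88573; w_{12} = -265721.
(Characteristic roots are 1 and -3.)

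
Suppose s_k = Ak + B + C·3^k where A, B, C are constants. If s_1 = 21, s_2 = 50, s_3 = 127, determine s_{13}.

At k = 1, 2, 3: A + B + 3C = 21; 2A + B + 9C = 50; 3A + B + 27C = 127.
Subtracting the first from the second: A + 6C = 29.
Subtracting the second from the third: A + 18C = 77.
Solving: C = 4, A = 5, then B = 4.
So s_k = 5·k + 4 + 4·3^k; at k=13 this is 6377361.

6377361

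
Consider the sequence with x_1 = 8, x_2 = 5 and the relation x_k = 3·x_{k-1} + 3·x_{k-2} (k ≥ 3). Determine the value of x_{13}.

21805848

Applying the relation repeatedly:
x_3 = 39; x_4 = 132; x_5 = 513; …; x_{10} = 400140; x_{11} = 1517049; x_{12} = 5751567; x_{13} = 21805848.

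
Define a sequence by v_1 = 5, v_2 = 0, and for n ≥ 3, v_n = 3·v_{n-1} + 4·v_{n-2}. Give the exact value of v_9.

Step forward from the initial values:
v_3 = 20  v_4 = 60  v_5 = 260  v_6 = 1020  v_7 = 4100  v_8 = 16380  v_9 = 65540.
(Characteristic roots are 4 and -1.)

65540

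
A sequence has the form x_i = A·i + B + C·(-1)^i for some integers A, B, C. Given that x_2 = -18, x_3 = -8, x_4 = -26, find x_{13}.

-48

At i = 2, 3, 4: 2A + B + C = -18; 3A + B - C = -8; 4A + B + C = -26.
Subtracting the first from the second: A - 2C = 10.
Subtracting the second from the third: A + 2C = -18.
Solving: C = -7, A = -4, then B = -3.
Therefore x_{13} = -52 + (-3) + (-7)·(-1) = -48.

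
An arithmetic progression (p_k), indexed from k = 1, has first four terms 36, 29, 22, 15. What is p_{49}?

-300

Common difference d = -7.
p_k = 36 + (k - 1)·(-7).
p_{49} = 36 + 48·(-7) = -300.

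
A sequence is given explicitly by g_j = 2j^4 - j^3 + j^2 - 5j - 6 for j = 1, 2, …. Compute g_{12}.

g_{12} = 2·12^4 - 1·12^3 + 1·12^2 - 5·12 - 6 = 39822.

39822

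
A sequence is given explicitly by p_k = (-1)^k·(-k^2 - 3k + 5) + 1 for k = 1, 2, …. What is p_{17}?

(-1)^17 = -1; -k^2 - 3k + 5 at k=17 is -335; so p_{17} = 336.

336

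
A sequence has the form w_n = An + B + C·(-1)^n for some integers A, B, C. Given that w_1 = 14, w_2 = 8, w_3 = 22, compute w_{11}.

54

Plug in n = 1, 2, 3: A + B - C = 14; 2A + B + C = 8; 3A + B - C = 22.
Subtracting the first from the second: A + 2C = -6.
Subtracting the second from the third: A - 2C = 14.
Solving: C = -5, A = 4, then B = 5.
So w_n = 4·n + 5 + (-5)·(-1)^n; at n=11 this is 54.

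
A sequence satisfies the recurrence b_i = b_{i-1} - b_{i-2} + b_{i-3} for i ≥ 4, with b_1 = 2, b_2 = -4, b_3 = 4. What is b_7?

Iterate the recurrence:
b_4 = 10; b_5 = 2; b_6 = -4; b_7 = 4.

4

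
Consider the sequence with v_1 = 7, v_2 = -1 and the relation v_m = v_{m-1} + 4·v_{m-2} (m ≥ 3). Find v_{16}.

Compute successive terms:
v_3 = 27  v_4 = 23  v_5 = 131  …  v_{13} = 193187  v_{14} = 490879  v_{15} = 1263627  v_{16} = 3227143.

3227143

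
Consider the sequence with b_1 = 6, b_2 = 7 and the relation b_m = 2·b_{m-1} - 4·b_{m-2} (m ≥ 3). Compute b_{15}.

-40960

Step forward from the initial values:
b_3 = -10  b_4 = -48  b_5 = -56  …  b_{12} = 5120  b_{13} = 24576  b_{14} = 28672  b_{15} = -40960.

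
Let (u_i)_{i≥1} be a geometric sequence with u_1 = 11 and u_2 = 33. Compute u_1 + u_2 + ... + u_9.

108251

Common ratio r = 3.
u_i = 11·3^(i-1).
S = 11·(3^9 - 1)/(3 - 1) = 11·(19683 - 1)/(2) = 108251.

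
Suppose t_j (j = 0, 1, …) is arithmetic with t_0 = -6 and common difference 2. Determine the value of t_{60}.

t_j = -6 + (j - 0)·2.
t_{60} = -6 + 60·2 = 114.

114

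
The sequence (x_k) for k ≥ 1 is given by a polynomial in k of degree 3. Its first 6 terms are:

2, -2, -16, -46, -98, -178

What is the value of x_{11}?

-1208

1st diffs: -4, -14, -30, -52, -80.
2nd diffs: -10, -16, -22, -28.
3rd diffs: -6, -6, -6 (constant).
So x_k = -k^3 + k^2 + 2.
Evaluating at k = 11 gives x_{11} = -1208.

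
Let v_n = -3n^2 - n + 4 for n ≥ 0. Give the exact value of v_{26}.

v_{26} = -3·26^2 - 1·26 + 4 = -2050.

-2050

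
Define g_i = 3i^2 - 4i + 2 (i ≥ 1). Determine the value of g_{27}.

2081

g_{27} = 3·27^2 - 4·27 + 2 = 2081.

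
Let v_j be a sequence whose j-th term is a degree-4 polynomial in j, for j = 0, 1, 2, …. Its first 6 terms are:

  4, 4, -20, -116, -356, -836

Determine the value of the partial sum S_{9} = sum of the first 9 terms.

-11052

1st diffs: 0, -24, -96, -240, -480.
2nd diffs: -24, -72, -144, -240.
3rd diffs: -48, -72, -96.
4th diffs: -24, -24 (constant).
Newton forward-difference form: v_j = 4 + (-24)·C(j,2) + (-48)·C(j,3) + (-24)·C(j,4).
Continuing: -1676, -3020, -5036.
Summing j = 0..8 (9 terms) gives -11052.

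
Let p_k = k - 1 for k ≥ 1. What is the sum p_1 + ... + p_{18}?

153

Over k = 1..18: Σk = 171.
Total = (1)·171 + (-1)·18 = 153.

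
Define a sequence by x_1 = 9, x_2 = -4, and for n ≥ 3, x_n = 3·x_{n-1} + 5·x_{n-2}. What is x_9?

Iterate the recurrence:
x_3 = 33;  x_4 = 79;  x_5 = 402;  x_6 = 1601;  x_7 = 6813;  x_8 = 28444;  x_9 = 119397.

119397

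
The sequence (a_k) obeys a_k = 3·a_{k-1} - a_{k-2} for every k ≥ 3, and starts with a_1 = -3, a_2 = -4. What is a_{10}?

-7375

Compute successive terms:
a_3 = -9; a_4 = -23; a_5 = -60; a_6 = -157; a_7 = -411; a_8 = -1076; a_9 = -2817; a_{10} = -7375.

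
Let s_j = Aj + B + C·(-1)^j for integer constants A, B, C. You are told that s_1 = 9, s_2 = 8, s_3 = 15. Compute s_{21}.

69

The three given values yield: A + B - C = 9; 2A + B + C = 8; 3A + B - C = 15.
Subtracting the first from the second: A + 2C = -1.
Subtracting the second from the third: A - 2C = 7.
Solving: C = -2, A = 3, then B = 4.
Hence s_{21} = 3·21 + 4 + (-2)·(-1) = 69.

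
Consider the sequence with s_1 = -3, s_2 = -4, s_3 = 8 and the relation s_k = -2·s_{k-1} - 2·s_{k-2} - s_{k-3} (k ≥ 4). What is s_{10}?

Step forward from the initial values:
s_4 = -5  s_5 = -2  s_6 = 6  s_7 = -3  s_8 = -4  s_9 = 8  s_{10} = -5.

-5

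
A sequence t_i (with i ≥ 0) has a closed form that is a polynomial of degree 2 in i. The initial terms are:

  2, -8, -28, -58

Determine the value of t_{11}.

1st diffs: -10, -20, -30.
2nd diffs: -10, -10 (constant).
Newton forward-difference form: t_i = 2 + (-10)·C(i,1) + (-10)·C(i,2).
At i = 11: i = 11, so t_{11} = 2 - 110 - 550 = -658.

-658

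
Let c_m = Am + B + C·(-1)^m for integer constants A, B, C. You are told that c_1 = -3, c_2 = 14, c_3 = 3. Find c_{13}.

The three given values yield: A + B - C = -3; 2A + B + C = 14; 3A + B - C = 3.
Subtracting the first from the second: A + 2C = 17.
Subtracting the second from the third: A - 2C = -11.
Solving: C = 7, A = 3, then B = 1.
Therefore c_{13} = 39 + 1 + 7·(-1) = 33.

33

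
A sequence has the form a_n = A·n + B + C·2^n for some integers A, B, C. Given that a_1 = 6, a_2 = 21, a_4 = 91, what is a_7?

At n = 1, 2, 4: A + B + 2C = 6; 2A + B + 4C = 21; 4A + B + 16C = 91.
Subtracting the first from the second: A + 2C = 15.
Subtracting the second from the third: 2A + 12C = 70.
Solving: C = 5, A = 5, then B = -9.
So a_n = 5·n + (-9) + 5·2^n; at n=7 this is 666.

666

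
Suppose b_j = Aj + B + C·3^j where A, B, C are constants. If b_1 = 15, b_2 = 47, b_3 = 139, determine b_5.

1223

The three given values yield: A + B + 3C = 15; 2A + B + 9C = 47; 3A + B + 27C = 139.
Subtracting the first from the second: A + 6C = 32.
Subtracting the second from the third: A + 18C = 92.
Solving: C = 5, A = 2, then B = -2.
Therefore b_5 = 10 + (-2) + 5·243 = 1223.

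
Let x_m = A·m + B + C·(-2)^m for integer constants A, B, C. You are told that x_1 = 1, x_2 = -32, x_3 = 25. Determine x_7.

613

Plug in m = 1, 2, 3: A + B - 2C = 1; 2A + B + 4C = -32; 3A + B - 8C = 25.
Subtracting the first from the second: A + 6C = -33.
Subtracting the second from the third: A - 12C = 57.
Solving: C = -5, A = -3, then B = -6.
Hence x_7 = -3·7 + (-6) + (-5)·(-128) = 613.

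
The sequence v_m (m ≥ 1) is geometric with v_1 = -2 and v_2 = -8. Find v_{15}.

-536870912

Common ratio r = 4.
v_m = (-2)·4^(m-1).
v_{15} = (-2)·4^14 = -536870912.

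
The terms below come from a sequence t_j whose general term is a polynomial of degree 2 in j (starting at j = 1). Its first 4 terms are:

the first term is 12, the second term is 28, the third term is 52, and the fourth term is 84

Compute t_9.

1st diffs: 16, 24, 32.
2nd diffs: 8, 8 (constant).
Newton forward-difference form: t_j = 12 + 16·C(j-1,1) + 8·C(j-1,2).
At j = 9: j-1 = 8, so t_9 = 12 + 128 + 224 = 364.

364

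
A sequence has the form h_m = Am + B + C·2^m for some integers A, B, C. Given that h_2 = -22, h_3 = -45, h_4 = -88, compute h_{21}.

-10485819

Write the equations: 2A + B + 4C = -22; 3A + B + 8C = -45; 4A + B + 16C = -88.
Subtracting the first from the second: A + 4C = -23.
Subtracting the second from the third: A + 8C = -43.
Solving: C = -5, A = -3, then B = 4.
Therefore h_{21} = -63 + 4 + (-5)·2097152 = -10485819.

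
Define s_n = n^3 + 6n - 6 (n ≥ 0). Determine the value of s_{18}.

5934

s_{18} = 1·18^3 + 6·18 - 6 = 5934.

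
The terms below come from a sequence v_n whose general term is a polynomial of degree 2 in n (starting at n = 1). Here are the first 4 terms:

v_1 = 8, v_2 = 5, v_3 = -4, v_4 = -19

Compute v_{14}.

-499

1st diffs: -3, -9, -15.
2nd diffs: -6, -6 (constant).
Newton forward-difference form: v_n = 8 + (-3)·C(n-1,1) + (-6)·C(n-1,2).
At n = 14: n-1 = 13, so v_{14} = 8 - 39 - 468 = -499.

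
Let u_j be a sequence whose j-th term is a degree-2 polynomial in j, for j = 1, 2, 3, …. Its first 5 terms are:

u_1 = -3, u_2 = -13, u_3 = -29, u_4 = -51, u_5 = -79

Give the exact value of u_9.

1st diffs: -10, -16, -22, -28.
2nd diffs: -6, -6, -6 (constant).
Newton forward-difference form: u_j = -3 + (-10)·C(j-1,1) + (-6)·C(j-1,2).
At j = 9: j-1 = 8, so u_9 = -3 - 80 - 168 = -251.

-251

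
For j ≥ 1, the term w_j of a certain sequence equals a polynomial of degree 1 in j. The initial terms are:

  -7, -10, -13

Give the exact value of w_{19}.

-61

1st diffs: -3, -3 (constant).
So w_j = -3j - 4.
Evaluating at j = 19 gives w_{19} = -61.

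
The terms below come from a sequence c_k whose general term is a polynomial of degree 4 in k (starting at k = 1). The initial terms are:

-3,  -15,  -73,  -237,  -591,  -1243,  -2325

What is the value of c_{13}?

-28263

1st diffs: -12, -58, -164, -354, -652, -1082.
2nd diffs: -46, -106, -190, -298, -430.
3rd diffs: -60, -84, -108, -132.
4th diffs: -24, -24, -24 (constant).
Newton forward-difference form: c_k = -3 + (-12)·C(k-1,1) + (-46)·C(k-1,2) + (-60)·C(k-1,3) + (-24)·C(k-1,4).
At k = 13: k-1 = 12, so c_{13} = -3 - 144 - 3036 - 13200 - 11880 = -28263.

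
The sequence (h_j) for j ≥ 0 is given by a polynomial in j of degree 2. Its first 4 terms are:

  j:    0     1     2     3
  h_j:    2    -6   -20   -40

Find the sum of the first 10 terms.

1st diffs: -8, -14, -20.
2nd diffs: -6, -6 (constant).
Newton forward-difference form: h_j = 2 + (-8)·C(j,1) + (-6)·C(j,2).
Continuing: …, -66, -98, -136, -180, …, h_9 = -286.
Summing j = 0..9 (10 terms) gives -1060.

-1060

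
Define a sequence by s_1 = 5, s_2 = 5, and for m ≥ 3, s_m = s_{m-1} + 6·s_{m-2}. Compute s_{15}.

14381675

Compute successive terms:
s_3 = 35  s_4 = 65  s_5 = 275  …  s_{12} = 527345  s_{13} = 1602515  s_{14} = 4766585  s_{15} = 14381675.
(Characteristic roots are 3 and -2.)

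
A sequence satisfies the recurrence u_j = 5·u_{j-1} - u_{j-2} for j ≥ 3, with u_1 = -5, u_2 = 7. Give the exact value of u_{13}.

256901035

Applying the relation repeatedly:
u_3 = 40, u_4 = 193, u_5 = 925, …, u_{10} = 2335657, u_{11} = 11190805, u_{12} = 53618368, u_{13} = 256901035.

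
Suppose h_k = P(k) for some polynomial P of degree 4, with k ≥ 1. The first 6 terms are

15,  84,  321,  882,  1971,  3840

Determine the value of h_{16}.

1st diffs: 69, 237, 561, 1089, 1869.
2nd diffs: 168, 324, 528, 780.
3rd diffs: 156, 204, 252.
4th diffs: 48, 48 (constant).
Newton forward-difference form: h_k = 15 + 69·C(k-1,1) + 168·C(k-1,2) + 156·C(k-1,3) + 48·C(k-1,4).
At k = 16: k-1 = 15, so h_{16} = 15 + 1035 + 17640 + 70980 + 65520 = 155190.

155190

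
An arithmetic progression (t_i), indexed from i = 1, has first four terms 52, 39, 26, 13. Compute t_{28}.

-299

Common difference d = -13.
t_i = 52 + (i - 1)·(-13).
t_{28} = 52 + 27·(-13) = -299.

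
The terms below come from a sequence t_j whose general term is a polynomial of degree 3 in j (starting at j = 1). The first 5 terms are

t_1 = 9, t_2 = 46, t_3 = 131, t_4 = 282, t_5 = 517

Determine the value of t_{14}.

1st diffs: 37, 85, 151, 235.
2nd diffs: 48, 66, 84.
3rd diffs: 18, 18 (constant).
Newton forward-difference form: t_j = 9 + 37·C(j-1,1) + 48·C(j-1,2) + 18·C(j-1,3).
At j = 14: j-1 = 13, so t_{14} = 9 + 481 + 3744 + 5148 = 9382.

9382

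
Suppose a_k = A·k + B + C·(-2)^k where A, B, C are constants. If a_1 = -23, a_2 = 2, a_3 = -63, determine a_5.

-193

At k = 1, 2, 3: A + B - 2C = -23; 2A + B + 4C = 2; 3A + B - 8C = -63.
Subtracting the first from the second: A + 6C = 25.
Subtracting the second from the third: A - 12C = -65.
Solving: C = 5, A = -5, then B = -8.
Hence a_5 = -5·5 + (-8) + 5·(-32) = -193.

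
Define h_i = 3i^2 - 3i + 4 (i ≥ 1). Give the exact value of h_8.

172

h_8 = 3·8^2 - 3·8 + 4 = 172.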